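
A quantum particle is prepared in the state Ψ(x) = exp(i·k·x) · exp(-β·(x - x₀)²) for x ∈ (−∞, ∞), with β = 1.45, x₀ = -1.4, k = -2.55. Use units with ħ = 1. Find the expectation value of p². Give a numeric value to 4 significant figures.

7.953

p² Ψ = −ħ² d²Ψ/dx²; ⟨p²⟩ = −ħ² ∫ Ψ*·Ψ'' dx / ∫|Ψ|² dx.
Gaussian moments (u = x − x₀): ∫u^(2j)·e^(−2βu²) du = (2j−1)!!/(4β)^j · √(π/(2β)), odd powers integrate to 0; here √(π/(2β)) = 1.0408. Derivatives: Ψ′ = (ik − 2βu)·Ψ, Ψ″ = ((ik − 2βu)² − 2β)·Ψ; the odd-in-u pieces drop out.
State is unnormalized: ∫|Ψ|² dx = 1.0408, and ∫Ψ*·(−ħ² Ψ'') dx = 8.2771, so ⟨p²⟩ = 8.2771 / 1.0408.
⟨p²⟩ = 7.9525.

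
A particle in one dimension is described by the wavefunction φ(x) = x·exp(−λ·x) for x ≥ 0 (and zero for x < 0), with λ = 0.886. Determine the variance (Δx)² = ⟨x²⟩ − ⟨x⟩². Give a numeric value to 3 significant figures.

0.955

Compute ⟨x⟩ and ⟨x²⟩ separately, then (Δx)² = ⟨x²⟩ − ⟨x⟩².
Every integrand reduces to terms xʲ·e^(−2λx) on [0, ∞); use ∫₀^∞ xʲ·e^(−2λx) dx = j!/(2λ)^(j+1).
Normalization: ∫|φ|² dx = 0.35945.
⟨x⟩ = 1.6930 and ⟨x²⟩ = 3.8217.
(Δx)² = 3.8217 − (1.6930)² = 0.95542.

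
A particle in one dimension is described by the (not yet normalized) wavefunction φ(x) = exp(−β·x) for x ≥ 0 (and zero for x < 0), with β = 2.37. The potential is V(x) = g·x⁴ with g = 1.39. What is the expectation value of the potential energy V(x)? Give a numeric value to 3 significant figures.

⟨V⟩ = ∫ V(x)·|φ|² dx / ∫|φ|² dx.
Every integrand reduces to terms xʲ·e^(−2βx) on [0, ∞); use ∫₀^∞ xʲ·e^(−2βx) dx = j!/(2β)^(j+1).
State is unnormalized: ∫|φ|² dx = 0.21097, and ∫φ*·V(x)·φ dx = 0.013942, so ⟨V⟩ = 0.013942 / 0.21097.
⟨V⟩ = 0.066086.

0.0661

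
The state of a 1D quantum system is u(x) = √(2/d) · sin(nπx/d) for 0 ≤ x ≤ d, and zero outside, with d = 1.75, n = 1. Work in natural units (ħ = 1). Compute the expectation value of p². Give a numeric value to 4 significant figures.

3.223

p² u = −ħ² d²u/dx²; ⟨p²⟩ = −ħ² ∫ u*·u'' dx.
d/dx sin(nπx/d) = (nπ/d)·cos(nπx/d) and d²/dx² sin(nπx/d) = −(nπ/d)²·sin(nπx/d); on 0 ≤ x ≤ d, ∫sin²(nπx/d) dx = d/2 and ∫sin(nπx/d)·cos(nπx/d) dx = 0.
⟨p²⟩ = 3.2227.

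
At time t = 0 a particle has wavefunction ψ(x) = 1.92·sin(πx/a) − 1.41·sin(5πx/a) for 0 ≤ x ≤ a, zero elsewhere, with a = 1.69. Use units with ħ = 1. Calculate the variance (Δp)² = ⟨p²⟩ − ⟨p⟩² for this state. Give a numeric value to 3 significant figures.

Compute ⟨p⟩ and ⟨p²⟩ separately; (Δp)² = ⟨p²⟩ − ⟨p⟩².
d²/dx² sin(jπx/a) = −(jπ/a)²·sin(jπx/a); on 0 ≤ x ≤ a, ∫sin²(jπx/a) dx = a/2 and ∫sin(jπx/a)·sin(lπx/a) dx = 0 for j ≠ l, so only diagonal terms survive in ∫|ψ|² and ∫ψ·ψ″; ∫ψ·ψ′ dx = [ψ²/2] between the walls = 0.
Normalization: ∫|ψ|² dx = 4.7950.
⟨p⟩ = 0.0000 and ⟨p²⟩ = 32.512.
(Δp)² = 32.512 − (0.0000)² = 32.512.

32.5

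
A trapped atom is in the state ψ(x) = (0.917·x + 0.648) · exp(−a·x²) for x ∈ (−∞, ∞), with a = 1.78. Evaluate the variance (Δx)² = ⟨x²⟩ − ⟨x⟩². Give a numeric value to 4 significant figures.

0.1059

Compute ⟨x⟩ and ⟨x²⟩ separately, then (Δx)² = ⟨x²⟩ − ⟨x⟩².
Expand each integrand as polynomial × e^(−2ax²) and use ∫x^(2j)·e^(−2ax²) dx = (2j−1)!!/(4a)^j · √(π/(2a)), odd powers → 0; here √(π/(2a)) = 0.93940.
Normalization: ∫|ψ|² dx = 0.50540.
⟨x⟩ = 0.31025 and ⟨x²⟩ = 0.20211.
(Δx)² = 0.20211 − (0.31025)² = 0.10586.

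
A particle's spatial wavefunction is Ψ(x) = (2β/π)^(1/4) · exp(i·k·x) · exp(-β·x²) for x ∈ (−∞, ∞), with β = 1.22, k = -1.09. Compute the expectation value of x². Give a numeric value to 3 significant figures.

⟨x²⟩ = ∫ x²·|Ψ|² dx (integrals over the domain).
Gaussian moments: ∫x^(2j)·e^(−2βx²) dx = (2j−1)!!/(4β)^j · √(π/(2β)), odd powers integrate to 0; here √(π/(2β)) = 1.1347.
⟨x²⟩ = 0.20492.

0.205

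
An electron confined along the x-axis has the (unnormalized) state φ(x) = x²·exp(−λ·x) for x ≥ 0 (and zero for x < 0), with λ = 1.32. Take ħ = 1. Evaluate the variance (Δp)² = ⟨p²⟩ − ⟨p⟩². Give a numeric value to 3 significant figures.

Compute ⟨p⟩ and ⟨p²⟩ separately; (Δp)² = ⟨p²⟩ − ⟨p⟩².
Differentiate x²·exp(−λ·x) with the product rule; every integrand then reduces to terms xʲ·e^(−2λx) on [0, ∞), with ∫₀^∞ xʲ·e^(−2λx) dx = j!/(2λ)^(j+1).
Normalization: ∫|φ|² dx = 0.18715.
⟨p⟩ = 0.0000 and ⟨p²⟩ = 0.58080.
(Δp)² = 0.58080 − (0.0000)² = 0.58080.

0.581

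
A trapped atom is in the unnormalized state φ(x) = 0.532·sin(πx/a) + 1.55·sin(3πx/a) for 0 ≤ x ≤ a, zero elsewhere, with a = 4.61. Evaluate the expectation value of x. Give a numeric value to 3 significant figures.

⟨x⟩ = ∫ x·|φ|² dx / ∫|φ|² dx (integrals over the domain).
On 0 ≤ x ≤ a (j ≠ l): ∫sin²(jπx/a) dx = a/2, ∫sin(jπx/a)·sin(lπx/a) dx = 0; diagonal moments ∫x·sin²(jπx/a) dx = a²/4, ∫x²·sin²(jπx/a) dx = a³·(1/6 − 1/(4j²π²)); cross terms ∫x·sin(jπx/a)·sin(lπx/a) dx = 0 for j + l even and −4jla²/(π²(j² − l²)²) for j + l odd, ∫x²·sin(jπx/a)·sin(lπx/a) dx = (−1)^(j+l)·4jla³/(π²(j² − l²)²); higher powers the same way via product-to-sum and parts.
State is unnormalized: ∫|φ|² dx = 6.1901, and ∫φ*·x·φ dx = 14.268, so ⟨x⟩ = 14.268 / 6.1901.
⟨x⟩ = 2.3050.

2.31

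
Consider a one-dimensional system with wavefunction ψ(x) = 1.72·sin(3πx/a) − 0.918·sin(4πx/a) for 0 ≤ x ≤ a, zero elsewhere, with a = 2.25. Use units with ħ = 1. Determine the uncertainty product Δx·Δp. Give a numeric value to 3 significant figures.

2.31

Δx = √(⟨x²⟩−⟨x⟩²), Δp = √(⟨p²⟩−⟨p⟩²).
On 0 ≤ x ≤ a (j ≠ l): ∫sin²(jπx/a) dx = a/2, ∫sin(jπx/a)·sin(lπx/a) dx = 0; diagonal moments ∫x·sin²(jπx/a) dx = a²/4, ∫x²·sin²(jπx/a) dx = a³·(1/6 − 1/(4j²π²)); cross terms ∫x·sin(jπx/a)·sin(lπx/a) dx = 0 for j + l even and −4jla²/(π²(j² − l²)²) for j + l odd, ∫x²·sin(jπx/a)·sin(lπx/a) dx = (−1)^(j+l)·4jla³/(π²(j² − l²)²); higher powers the same way via product-to-sum and parts. d²/dx² sin(jπx/a) = −(jπ/a)²·sin(jπx/a); on 0 ≤ x ≤ a, ∫sin²(jπx/a) dx = a/2 and ∫sin(jπx/a)·sin(lπx/a) dx = 0 for j ≠ l, so only diagonal terms survive in ∫|ψ|² and ∫ψ·ψ″; ∫ψ·ψ′ dx = [ψ²/2] between the walls = 0.
Normalization: ∫|ψ|² dx = 4.2763.
⟨x⟩ = 1.4961, ⟨x²⟩ = 2.4967 ⇒ Δx = 0.50838.
⟨p⟩ = 0.0000, ⟨p²⟩ = 20.572 ⇒ Δp = 4.5356.
Δx·Δp = 2.3058.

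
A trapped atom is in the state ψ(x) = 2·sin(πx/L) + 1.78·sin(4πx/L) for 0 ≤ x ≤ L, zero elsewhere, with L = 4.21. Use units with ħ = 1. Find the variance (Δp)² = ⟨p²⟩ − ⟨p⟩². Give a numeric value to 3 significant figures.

Compute ⟨p⟩ and ⟨p²⟩ separately; (Δp)² = ⟨p²⟩ − ⟨p⟩².
d²/dx² sin(jπx/L) = −(jπ/L)²·sin(jπx/L); on 0 ≤ x ≤ L, ∫sin²(jπx/L) dx = L/2 and ∫sin(jπx/L)·sin(lπx/L) dx = 0 for j ≠ l, so only diagonal terms survive in ∫|ψ|² and ∫ψ·ψ″; ∫ψ·ψ′ dx = [ψ²/2] between the walls = 0.
Normalization: ∫|ψ|² dx = 15.089.
⟨p⟩ = 0.0000 and ⟨p²⟩ = 4.2487.
(Δp)² = 4.2487 − (0.0000)² = 4.2487.

4.25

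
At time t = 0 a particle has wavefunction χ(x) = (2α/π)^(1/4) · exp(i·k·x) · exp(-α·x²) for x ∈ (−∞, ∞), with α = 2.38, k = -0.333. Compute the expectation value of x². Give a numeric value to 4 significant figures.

0.1050

⟨x²⟩ = ∫ x²·|χ|² dx (integrals over the domain).
Gaussian moments: ∫x^(2j)·e^(−2αx²) dx = (2j−1)!!/(4α)^j · √(π/(2α)), odd powers integrate to 0; here √(π/(2α)) = 0.81240.
⟨x²⟩ = 0.10504.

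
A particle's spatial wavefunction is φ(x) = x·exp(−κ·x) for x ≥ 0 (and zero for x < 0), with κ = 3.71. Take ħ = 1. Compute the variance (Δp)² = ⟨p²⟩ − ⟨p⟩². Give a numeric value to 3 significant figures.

Compute ⟨p⟩ and ⟨p²⟩ separately; (Δp)² = ⟨p²⟩ − ⟨p⟩².
Differentiate x·exp(−κ·x) with the product rule; every integrand then reduces to terms xʲ·e^(−2κx) on [0, ∞), with ∫₀^∞ xʲ·e^(−2κx) dx = j!/(2κ)^(j+1).
Normalization: ∫|φ|² dx = 0.0048957.
⟨p⟩ = 0.0000 and ⟨p²⟩ = 13.764.
(Δp)² = 13.764 − (0.0000)² = 13.764.

13.8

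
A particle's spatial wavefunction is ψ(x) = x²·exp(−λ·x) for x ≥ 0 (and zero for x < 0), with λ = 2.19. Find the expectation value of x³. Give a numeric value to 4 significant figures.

⟨x³⟩ = ∫ x³·|ψ|² dx / ∫|ψ|² dx (integrals over the domain).
Every integrand reduces to terms xʲ·e^(−2λx) on [0, ∞); use ∫₀^∞ xʲ·e^(−2λx) dx = j!/(2λ)^(j+1).
State is unnormalized: ∫|ψ|² dx = 0.014888, and ∫ψ*·x³·ψ dx = 0.037208, so ⟨x³⟩ = 0.037208 / 0.014888.
⟨x³⟩ = 2.4992.

2.499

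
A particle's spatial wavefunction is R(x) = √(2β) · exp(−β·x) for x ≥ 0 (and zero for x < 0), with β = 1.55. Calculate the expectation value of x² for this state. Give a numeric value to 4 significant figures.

0.2081

⟨x²⟩ = ∫ x²·|R|² dx (integrals over the domain).
Every integrand reduces to terms xʲ·e^(−2βx) on [0, ∞); use ∫₀^∞ xʲ·e^(−2βx) dx = j!/(2β)^(j+1).
⟨x²⟩ = 0.20812.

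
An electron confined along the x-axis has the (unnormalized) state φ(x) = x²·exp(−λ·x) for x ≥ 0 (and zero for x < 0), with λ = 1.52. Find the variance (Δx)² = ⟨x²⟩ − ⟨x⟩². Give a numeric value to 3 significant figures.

Compute ⟨x⟩ and ⟨x²⟩ separately, then (Δx)² = ⟨x²⟩ − ⟨x⟩².
Every integrand reduces to terms xʲ·e^(−2λx) on [0, ∞); use ∫₀^∞ xʲ·e^(−2λx) dx = j!/(2λ)^(j+1).
Normalization: ∫|φ|² dx = 0.092436.
⟨x⟩ = 1.6447 and ⟨x²⟩ = 3.2462.
(Δx)² = 3.2462 − (1.6447)² = 0.54103.

0.541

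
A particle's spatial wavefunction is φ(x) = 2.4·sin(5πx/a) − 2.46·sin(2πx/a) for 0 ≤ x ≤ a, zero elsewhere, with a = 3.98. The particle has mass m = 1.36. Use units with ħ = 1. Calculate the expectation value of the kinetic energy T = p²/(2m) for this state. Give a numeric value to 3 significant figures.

3.26

T = −(ħ²/2m) d²/dx², so ⟨T⟩ = −(ħ²/2m) ∫ φ*·φ'' dx / ∫|φ|² dx; with m = 1.36.
d²/dx² sin(jπx/a) = −(jπ/a)²·sin(jπx/a); on 0 ≤ x ≤ a, ∫sin²(jπx/a) dx = a/2 and ∫sin(jπx/a)·sin(lπx/a) dx = 0 for j ≠ l, so only diagonal terms survive in ∫|φ|² and ∫φ·φ″; ∫φ·φ′ dx = [φ²/2] between the walls = 0.
State is unnormalized: ∫|φ|² dx = 23.505, and ∫φ*·(−ħ²/2m · φ'') dx = 76.676, so ⟨T⟩ = 76.676 / 23.505.
⟨T⟩ = 3.2621.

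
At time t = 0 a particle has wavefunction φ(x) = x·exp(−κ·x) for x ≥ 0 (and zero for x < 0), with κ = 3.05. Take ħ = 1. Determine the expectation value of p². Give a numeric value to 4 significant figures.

9.303

p² φ = −ħ² d²φ/dx²; ⟨p²⟩ = −ħ² ∫ φ*·φ'' dx / ∫|φ|² dx.
Differentiate x·exp(−κ·x) with the product rule; every integrand then reduces to terms xʲ·e^(−2κx) on [0, ∞), with ∫₀^∞ xʲ·e^(−2κx) dx = j!/(2κ)^(j+1).
State is unnormalized: ∫|φ|² dx = 0.0088113, and ∫φ*·(−ħ² φ'') dx = 0.081967, so ⟨p²⟩ = 0.081967 / 0.0088113.
⟨p²⟩ = 9.3025.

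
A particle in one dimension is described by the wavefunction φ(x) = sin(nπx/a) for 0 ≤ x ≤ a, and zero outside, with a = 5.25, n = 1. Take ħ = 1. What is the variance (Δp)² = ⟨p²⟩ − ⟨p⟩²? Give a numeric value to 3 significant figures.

0.358

Compute ⟨p⟩ and ⟨p²⟩ separately; (Δp)² = ⟨p²⟩ − ⟨p⟩².
d/dx sin(nπx/a) = (nπ/a)·cos(nπx/a) and d²/dx² sin(nπx/a) = −(nπ/a)²·sin(nπx/a); on 0 ≤ x ≤ a, ∫sin²(nπx/a) dx = a/2 and ∫sin(nπx/a)·cos(nπx/a) dx = 0.
Normalization: ∫|φ|² dx = 2.6250.
⟨p⟩ = 0.0000 and ⟨p²⟩ = 0.35808.
(Δp)² = 0.35808 − (0.0000)² = 0.35808.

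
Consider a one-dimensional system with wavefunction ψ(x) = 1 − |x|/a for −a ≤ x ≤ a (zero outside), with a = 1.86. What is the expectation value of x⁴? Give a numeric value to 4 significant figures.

⟨x⁴⟩ = ∫ x⁴·|ψ|² dx / ∫|ψ|² dx (integrals over the domain).
ψ is even, so ∫ over [−a, a] = 2∫₀ᵃ with ψ = 1 − x/a there: ∫₀ᵃ (1 − x/a)² dx = a/3, ∫₀ᵃ x²(1 − x/a)² dx = a³/30, ∫₀ᵃ x⁴(1 − x/a)² dx = a⁵/105.
State is unnormalized: ∫|ψ|² dx = 1.2400, and ∫ψ*·x⁴·ψ dx = 0.42404, so ⟨x⁴⟩ = 0.42404 / 1.2400.
⟨x⁴⟩ = 0.34197.

0.3420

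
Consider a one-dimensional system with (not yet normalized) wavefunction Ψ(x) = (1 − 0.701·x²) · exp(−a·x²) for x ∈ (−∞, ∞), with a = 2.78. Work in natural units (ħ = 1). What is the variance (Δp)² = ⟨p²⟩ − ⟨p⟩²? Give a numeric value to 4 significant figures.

Compute ⟨p⟩ and ⟨p²⟩ separately; (Δp)² = ⟨p²⟩ − ⟨p⟩².
Expand each integrand as polynomial × e^(−2ax²) and use ∫x^(2j)·e^(−2ax²) dx = (2j−1)!!/(4a)^j · √(π/(2a)), odd powers → 0; here √(π/(2a)) = 0.75169. Differentiate with the product rule, d/dx e^(−ax²) = −2ax·e^(−ax²).
Normalization: ∫|Ψ|² dx = 0.66588.
⟨p⟩ = 0.0000 and ⟨p²⟩ = 3.6212.
(Δp)² = 3.6212 − (0.0000)² = 3.6212.

3.621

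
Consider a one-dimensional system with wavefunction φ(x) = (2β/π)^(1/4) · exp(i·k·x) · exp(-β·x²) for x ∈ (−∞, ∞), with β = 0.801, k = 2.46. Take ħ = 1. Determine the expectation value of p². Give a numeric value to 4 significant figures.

6.853

p² φ = −ħ² d²φ/dx²; ⟨p²⟩ = −ħ² ∫ φ*·φ'' dx.
Gaussian moments: ∫x^(2j)·e^(−2βx²) dx = (2j−1)!!/(4β)^j · √(π/(2β)), odd powers integrate to 0; here √(π/(2β)) = 1.4004. Derivatives: φ′ = (ik − 2βx)·φ, φ″ = ((ik − 2βx)² − 2β)·φ; the odd-in-x pieces drop out.
⟨p²⟩ = 6.8526.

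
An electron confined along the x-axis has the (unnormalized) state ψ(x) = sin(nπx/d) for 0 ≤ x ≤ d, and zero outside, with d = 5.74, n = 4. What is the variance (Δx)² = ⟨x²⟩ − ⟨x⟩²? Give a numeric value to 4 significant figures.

Compute ⟨x⟩ and ⟨x²⟩ separately, then (Δx)² = ⟨x²⟩ − ⟨x⟩².
With sin²θ = (1 − cos2θ)/2 on 0 ≤ x ≤ d: ∫sin²(nπx/d) dx = d/2, ∫x·sin²(nπx/d) dx = d²/4, ∫x²·sin²(nπx/d) dx = d³·(1/6 − 1/(4n²π²)); higher powers xᵏ the same way, integrating xᵏ·cos(2nπx/d) by parts.
Normalization: ∫|ψ|² dx = 2.8700.
⟨x⟩ = 2.8700 and ⟨x²⟩ = 10.878.
(Δx)² = 10.878 − (2.8700)² = 2.6413.

2.641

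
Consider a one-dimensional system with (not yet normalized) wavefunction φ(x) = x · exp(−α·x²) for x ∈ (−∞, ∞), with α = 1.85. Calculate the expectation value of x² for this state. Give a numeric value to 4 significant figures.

0.4054

⟨x²⟩ = ∫ x²·|φ|² dx / ∫|φ|² dx (integrals over the domain).
Expand each integrand as polynomial × e^(−2αx²) and use ∫x^(2j)·e^(−2αx²) dx = (2j−1)!!/(4α)^j · √(π/(2α)), odd powers → 0; here √(π/(2α)) = 0.92145.
State is unnormalized: ∫|φ|² dx = 0.12452, and ∫φ*·x²·φ dx = 0.050481, so ⟨x²⟩ = 0.050481 / 0.12452.
⟨x²⟩ = 0.40541.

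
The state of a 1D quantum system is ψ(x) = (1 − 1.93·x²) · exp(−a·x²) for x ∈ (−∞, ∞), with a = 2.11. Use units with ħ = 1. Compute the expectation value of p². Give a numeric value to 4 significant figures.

p² ψ = −ħ² d²ψ/dx²; ⟨p²⟩ = −ħ² ∫ ψ*·ψ'' dx / ∫|ψ|² dx.
Expand each integrand as polynomial × e^(−2ax²) and use ∫x^(2j)·e^(−2ax²) dx = (2j−1)!!/(4a)^j · √(π/(2a)), odd powers → 0; here √(π/(2a)) = 0.86282. Differentiate with the product rule, d/dx e^(−ax²) = −2ax·e^(−ax²).
State is unnormalized: ∫|ψ|² dx = 0.60356, and ∫ψ*·(−ħ² ψ'') dx = 3.3196, so ⟨p²⟩ = 3.3196 / 0.60356.
⟨p²⟩ = 5.4999.

5.500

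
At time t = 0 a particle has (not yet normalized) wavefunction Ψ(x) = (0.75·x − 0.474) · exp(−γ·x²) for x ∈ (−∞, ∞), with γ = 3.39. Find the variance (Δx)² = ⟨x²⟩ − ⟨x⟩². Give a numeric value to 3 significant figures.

0.0579

Compute ⟨x⟩ and ⟨x²⟩ separately, then (Δx)² = ⟨x²⟩ − ⟨x⟩².
Expand each integrand as polynomial × e^(−2γx²) and use ∫x^(2j)·e^(−2γx²) dx = (2j−1)!!/(4γ)^j · √(π/(2γ)), odd powers → 0; here √(π/(2γ)) = 0.68071.
Normalization: ∫|Ψ|² dx = 0.18118.
⟨x⟩ = -0.19700 and ⟨x²⟩ = 0.096734.
(Δx)² = 0.096734 − (-0.19700)² = 0.057924.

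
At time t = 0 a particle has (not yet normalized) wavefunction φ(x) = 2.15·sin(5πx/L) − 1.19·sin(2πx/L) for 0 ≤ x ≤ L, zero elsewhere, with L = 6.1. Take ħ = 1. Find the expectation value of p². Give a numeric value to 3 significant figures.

p² φ = −ħ² d²φ/dx²; ⟨p²⟩ = −ħ² ∫ φ*·φ'' dx / ∫|φ|² dx.
d²/dx² sin(jπx/L) = −(jπ/L)²·sin(jπx/L); on 0 ≤ x ≤ L, ∫sin²(jπx/L) dx = L/2 and ∫sin(jπx/L)·sin(lπx/L) dx = 0 for j ≠ l, so only diagonal terms survive in ∫|φ|² and ∫φ·φ″; ∫φ·φ′ dx = [φ²/2] between the walls = 0.
State is unnormalized: ∫|φ|² dx = 18.418, and ∫φ*·(−ħ² φ'') dx = 98.071, so ⟨p²⟩ = 98.071 / 18.418.
⟨p²⟩ = 5.3248.

5.32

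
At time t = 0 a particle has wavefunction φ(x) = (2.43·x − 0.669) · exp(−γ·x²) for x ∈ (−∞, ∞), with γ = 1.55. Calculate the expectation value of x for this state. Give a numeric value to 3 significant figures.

⟨x⟩ = ∫ x·|φ|² dx / ∫|φ|² dx (integrals over the domain).
Expand each integrand as polynomial × e^(−2γx²) and use ∫x^(2j)·e^(−2γx²) dx = (2j−1)!!/(4γ)^j · √(π/(2γ)), odd powers → 0; here √(π/(2γ)) = 1.0067.
State is unnormalized: ∫|φ|² dx = 1.4093, and ∫φ*·x·φ dx = -0.52792, so ⟨x⟩ = -0.52792 / 1.4093.
⟨x⟩ = -0.37459.

-0.375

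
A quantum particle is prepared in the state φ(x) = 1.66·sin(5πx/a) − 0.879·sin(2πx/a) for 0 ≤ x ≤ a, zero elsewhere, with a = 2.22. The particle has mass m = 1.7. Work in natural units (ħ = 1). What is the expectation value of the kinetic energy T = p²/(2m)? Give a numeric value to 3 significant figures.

12.0

T = −(ħ²/2m) d²/dx², so ⟨T⟩ = −(ħ²/2m) ∫ φ*·φ'' dx / ∫|φ|² dx; with m = 1.7.
d²/dx² sin(jπx/a) = −(jπ/a)²·sin(jπx/a); on 0 ≤ x ≤ a, ∫sin²(jπx/a) dx = a/2 and ∫sin(jπx/a)·sin(lπx/a) dx = 0 for j ≠ l, so only diagonal terms survive in ∫|φ|² and ∫φ·φ″; ∫φ·φ′ dx = [φ²/2] between the walls = 0.
State is unnormalized: ∫|φ|² dx = 3.9163, and ∫φ*·(−ħ²/2m · φ'') dx = 47.060, so ⟨T⟩ = 47.060 / 3.9163.
⟨T⟩ = 12.016.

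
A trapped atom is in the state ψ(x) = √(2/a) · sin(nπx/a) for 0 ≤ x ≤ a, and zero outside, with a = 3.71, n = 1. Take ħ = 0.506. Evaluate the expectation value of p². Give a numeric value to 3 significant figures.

p² ψ = −ħ² d²ψ/dx²; ⟨p²⟩ = −ħ² ∫ ψ*·ψ'' dx.
d/dx sin(nπx/a) = (nπ/a)·cos(nπx/a) and d²/dx² sin(nπx/a) = −(nπ/a)²·sin(nπx/a); on 0 ≤ x ≤ a, ∫sin²(nπx/a) dx = a/2 and ∫sin(nπx/a)·cos(nπx/a) dx = 0.
⟨p²⟩ = 0.18359.

0.184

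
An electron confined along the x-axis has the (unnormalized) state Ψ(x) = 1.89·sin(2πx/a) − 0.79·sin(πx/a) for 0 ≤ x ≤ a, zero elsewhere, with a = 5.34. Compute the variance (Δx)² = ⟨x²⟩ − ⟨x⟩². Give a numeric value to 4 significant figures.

1.385

Compute ⟨x⟩ and ⟨x²⟩ separately, then (Δx)² = ⟨x²⟩ − ⟨x⟩².
On 0 ≤ x ≤ a (j ≠ l): ∫sin²(jπx/a) dx = a/2, ∫sin(jπx/a)·sin(lπx/a) dx = 0; diagonal moments ∫x·sin²(jπx/a) dx = a²/4, ∫x²·sin²(jπx/a) dx = a³·(1/6 − 1/(4j²π²)); cross terms ∫x·sin(jπx/a)·sin(lπx/a) dx = 0 for j + l even and −4jla²/(π²(j² − l²)²) for j + l odd, ∫x²·sin(jπx/a)·sin(lπx/a) dx = (−1)^(j+l)·4jla³/(π²(j² − l²)²); higher powers the same way via product-to-sum and parts.
Normalization: ∫|Ψ|² dx = 11.204.
⟨x⟩ = 3.3545 and ⟨x²⟩ = 12.638.
(Δx)² = 12.638 − (3.3545)² = 1.3854.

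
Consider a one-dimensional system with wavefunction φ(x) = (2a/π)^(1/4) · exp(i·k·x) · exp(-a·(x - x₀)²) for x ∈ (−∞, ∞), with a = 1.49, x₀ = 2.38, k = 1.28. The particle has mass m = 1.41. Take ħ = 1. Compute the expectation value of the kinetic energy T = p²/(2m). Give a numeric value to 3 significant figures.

T = −(ħ²/2m) d²/dx², so ⟨T⟩ = −(ħ²/2m) ∫ φ*·φ'' dx; with m = 1.41.
Gaussian moments (u = x − x₀): ∫u^(2j)·e^(−2au²) du = (2j−1)!!/(4a)^j · √(π/(2a)), odd powers integrate to 0; here √(π/(2a)) = 1.0268. Derivatives: φ′ = (ik − 2au)·φ, φ″ = ((ik − 2au)² − 2a)·φ; the odd-in-u pieces drop out.
⟨T⟩ = 1.1094.

1.11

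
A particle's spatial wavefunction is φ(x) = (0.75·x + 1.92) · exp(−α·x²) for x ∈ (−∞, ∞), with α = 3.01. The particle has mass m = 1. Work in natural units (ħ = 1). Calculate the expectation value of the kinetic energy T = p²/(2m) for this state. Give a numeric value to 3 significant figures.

1.54

T = −(ħ²/2m) d²/dx², so ⟨T⟩ = −(ħ²/2m) ∫ φ*·φ'' dx / ∫|φ|² dx; with m = 1.
Expand each integrand as polynomial × e^(−2αx²) and use ∫x^(2j)·e^(−2αx²) dx = (2j−1)!!/(4α)^j · √(π/(2α)), odd powers → 0; here √(π/(2α)) = 0.72240. Differentiate with the product rule, d/dx e^(−αx²) = −2αx·e^(−αx²).
State is unnormalized: ∫|φ|² dx = 2.6968, and ∫φ*·(−ħ²/2m · φ'') dx = 4.1603, so ⟨T⟩ = 4.1603 / 2.6968.
⟨T⟩ = 1.5427.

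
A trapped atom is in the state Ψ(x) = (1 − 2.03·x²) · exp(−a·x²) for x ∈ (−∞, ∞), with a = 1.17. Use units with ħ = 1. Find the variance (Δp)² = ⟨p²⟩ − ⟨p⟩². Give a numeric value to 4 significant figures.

5.346

Compute ⟨p⟩ and ⟨p²⟩ separately; (Δp)² = ⟨p²⟩ − ⟨p⟩².
Expand each integrand as polynomial × e^(−2ax²) and use ∫x^(2j)·e^(−2ax²) dx = (2j−1)!!/(4a)^j · √(π/(2a)), odd powers → 0; here √(π/(2a)) = 1.1587. Differentiate with the product rule, d/dx e^(−ax²) = −2ax·e^(−ax²).
Normalization: ∫|Ψ|² dx = 0.80752.
⟨p⟩ = 0.0000 and ⟨p²⟩ = 5.3463.
(Δp)² = 5.3463 − (0.0000)² = 5.3463.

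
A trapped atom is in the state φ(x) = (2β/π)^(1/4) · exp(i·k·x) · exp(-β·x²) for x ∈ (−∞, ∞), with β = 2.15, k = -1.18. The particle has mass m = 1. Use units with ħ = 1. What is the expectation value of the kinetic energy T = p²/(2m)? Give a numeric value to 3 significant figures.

1.77

T = −(ħ²/2m) d²/dx², so ⟨T⟩ = −(ħ²/2m) ∫ φ*·φ'' dx; with m = 1.
Gaussian moments: ∫x^(2j)·e^(−2βx²) dx = (2j−1)!!/(4β)^j · √(π/(2β)), odd powers integrate to 0; here √(π/(2β)) = 0.85475. Derivatives: φ′ = (ik − 2βx)·φ, φ″ = ((ik − 2βx)² − 2β)·φ; the odd-in-x pieces drop out.
⟨T⟩ = 1.7712.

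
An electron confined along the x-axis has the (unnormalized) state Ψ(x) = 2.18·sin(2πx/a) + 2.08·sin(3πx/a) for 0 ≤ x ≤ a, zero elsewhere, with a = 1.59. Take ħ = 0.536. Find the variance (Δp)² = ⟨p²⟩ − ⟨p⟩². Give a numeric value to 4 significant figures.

7.159

Compute ⟨p⟩ and ⟨p²⟩ separately; (Δp)² = ⟨p²⟩ − ⟨p⟩².
d²/dx² sin(jπx/a) = −(jπ/a)²·sin(jπx/a); on 0 ≤ x ≤ a, ∫sin²(jπx/a) dx = a/2 and ∫sin(jπx/a)·sin(lπx/a) dx = 0 for j ≠ l, so only diagonal terms survive in ∫|Ψ|² and ∫Ψ·Ψ″; ∫Ψ·Ψ′ dx = [Ψ²/2] between the walls = 0.
Normalization: ∫|Ψ|² dx = 7.2176.
⟨p⟩ = 0.0000 and ⟨p²⟩ = 7.1588.
(Δp)² = 7.1588 − (0.0000)² = 7.1588.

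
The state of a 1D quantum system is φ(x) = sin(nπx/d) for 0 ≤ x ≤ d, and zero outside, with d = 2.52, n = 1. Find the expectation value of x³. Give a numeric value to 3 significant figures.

2.78

⟨x³⟩ = ∫ x³·|φ|² dx / ∫|φ|² dx (integrals over the domain).
With sin²θ = (1 − cos2θ)/2 on 0 ≤ x ≤ d: ∫sin²(nπx/d) dx = d/2, ∫x·sin²(nπx/d) dx = d²/4, ∫x²·sin²(nπx/d) dx = d³·(1/6 − 1/(4n²π²)); higher powers xᵏ the same way, integrating xᵏ·cos(2nπx/d) by parts.
State is unnormalized: ∫|φ|² dx = 1.2600, and ∫φ*·x³·φ dx = 3.5087, so ⟨x³⟩ = 3.5087 / 1.2600.
⟨x³⟩ = 2.7847.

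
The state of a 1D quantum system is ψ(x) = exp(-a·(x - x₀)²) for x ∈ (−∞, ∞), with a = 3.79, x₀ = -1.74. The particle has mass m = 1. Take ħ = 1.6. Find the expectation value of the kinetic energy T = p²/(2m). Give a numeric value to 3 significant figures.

4.85

T = −(ħ²/2m) d²/dx², so ⟨T⟩ = −(ħ²/2m) ∫ ψ*·ψ'' dx / ∫|ψ|² dx; with m = 1.
Gaussian moments (u = x − x₀): ∫u^(2j)·e^(−2au²) du = (2j−1)!!/(4a)^j · √(π/(2a)), odd powers integrate to 0; here √(π/(2a)) = 0.64378. Derivatives: d/dx e^(−au²) = −2au·e^(−au²), d²/dx² e^(−au²) = (4a²u² − 2a)·e^(−au²).
State is unnormalized: ∫|ψ|² dx = 0.64378, and ∫ψ*·(−ħ²/2m · ψ'') dx = 3.1231, so ⟨T⟩ = 3.1231 / 0.64378.
⟨T⟩ = 4.8512.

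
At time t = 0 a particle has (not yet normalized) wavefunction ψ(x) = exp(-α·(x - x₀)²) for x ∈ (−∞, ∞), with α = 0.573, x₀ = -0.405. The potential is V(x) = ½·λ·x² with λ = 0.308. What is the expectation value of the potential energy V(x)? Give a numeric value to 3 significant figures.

⟨V⟩ = ∫ V(x)·|ψ|² dx / ∫|ψ|² dx.
Gaussian moments (u = x − x₀): ∫u^(2j)·e^(−2αu²) du = (2j−1)!!/(4α)^j · √(π/(2α)), odd powers integrate to 0; here √(π/(2α)) = 1.6557.
State is unnormalized: ∫|ψ|² dx = 1.6557, and ∫ψ*·V(x)·ψ dx = 0.15307, so ⟨V⟩ = 0.15307 / 1.6557.
⟨V⟩ = 0.092450.

0.0925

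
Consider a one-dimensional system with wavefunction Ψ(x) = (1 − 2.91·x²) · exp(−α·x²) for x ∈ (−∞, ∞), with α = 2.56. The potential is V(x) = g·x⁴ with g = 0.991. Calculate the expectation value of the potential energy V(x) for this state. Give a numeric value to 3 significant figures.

⟨V⟩ = ∫ V(x)·|Ψ|² dx / ∫|Ψ|² dx.
Expand each integrand as polynomial × e^(−2αx²) and use ∫x^(2j)·e^(−2αx²) dx = (2j−1)!!/(4α)^j · √(π/(2α)), odd powers → 0; here √(π/(2α)) = 0.78332.
State is unnormalized: ∫|Ψ|² dx = 0.52789, and ∫Ψ*·V(x)·Ψ dx = 0.021870, so ⟨V⟩ = 0.021870 / 0.52789.
⟨V⟩ = 0.041430.

0.0414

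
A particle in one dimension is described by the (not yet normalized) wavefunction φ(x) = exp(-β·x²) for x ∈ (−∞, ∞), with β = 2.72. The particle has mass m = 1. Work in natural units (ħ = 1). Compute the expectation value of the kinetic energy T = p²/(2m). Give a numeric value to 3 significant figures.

T = −(ħ²/2m) d²/dx², so ⟨T⟩ = −(ħ²/2m) ∫ φ*·φ'' dx / ∫|φ|² dx; with m = 1.
Gaussian moments: ∫x^(2j)·e^(−2βx²) dx = (2j−1)!!/(4β)^j · √(π/(2β)), odd powers integrate to 0; here √(π/(2β)) = 0.75993. Derivatives: d/dx e^(−βx²) = −2βx·e^(−βx²), d²/dx² e^(−βx²) = (4β²x² − 2β)·e^(−βx²).
State is unnormalized: ∫|φ|² dx = 0.75993, and ∫φ*·(−ħ²/2m · φ'') dx = 1.0335, so ⟨T⟩ = 1.0335 / 0.75993.
⟨T⟩ = 1.3600.

1.36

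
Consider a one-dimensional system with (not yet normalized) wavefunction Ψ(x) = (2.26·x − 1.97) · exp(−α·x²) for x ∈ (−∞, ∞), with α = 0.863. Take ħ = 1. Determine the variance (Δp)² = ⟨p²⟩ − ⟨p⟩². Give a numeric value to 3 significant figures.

Compute ⟨p⟩ and ⟨p²⟩ separately; (Δp)² = ⟨p²⟩ − ⟨p⟩².
Expand each integrand as polynomial × e^(−2αx²) and use ∫x^(2j)·e^(−2αx²) dx = (2j−1)!!/(4α)^j · √(π/(2α)), odd powers → 0; here √(π/(2α)) = 1.3491. Differentiate with the product rule, d/dx e^(−αx²) = −2αx·e^(−αx²).
Normalization: ∫|Ψ|² dx = 7.2320.
⟨p⟩ = 0.0000 and ⟨p²⟩ = 1.3394.
(Δp)² = 1.3394 − (0.0000)² = 1.3394.

1.34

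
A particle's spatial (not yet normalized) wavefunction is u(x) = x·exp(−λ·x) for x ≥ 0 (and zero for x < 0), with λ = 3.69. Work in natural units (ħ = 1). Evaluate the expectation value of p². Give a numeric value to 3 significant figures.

p² u = −ħ² d²u/dx²; ⟨p²⟩ = −ħ² ∫ u*·u'' dx / ∫|u|² dx.
Differentiate x·exp(−λ·x) with the product rule; every integrand then reduces to terms xʲ·e^(−2λx) on [0, ∞), with ∫₀^∞ xʲ·e^(−2λx) dx = j!/(2λ)^(j+1).
State is unnormalized: ∫|u|² dx = 0.0049758, and ∫u*·(−ħ² u'') dx = 0.067751, so ⟨p²⟩ = 0.067751 / 0.0049758.
⟨p²⟩ = 13.616.

13.6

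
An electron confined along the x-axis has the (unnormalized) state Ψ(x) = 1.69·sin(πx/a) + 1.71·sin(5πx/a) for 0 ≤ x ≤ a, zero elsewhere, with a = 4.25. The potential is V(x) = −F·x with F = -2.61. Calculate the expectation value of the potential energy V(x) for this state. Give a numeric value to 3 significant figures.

5.55

⟨V⟩ = ∫ V(x)·|Ψ|² dx / ∫|Ψ|² dx.
On 0 ≤ x ≤ a (j ≠ l): ∫sin²(jπx/a) dx = a/2, ∫sin(jπx/a)·sin(lπx/a) dx = 0; diagonal moments ∫x·sin²(jπx/a) dx = a²/4, ∫x²·sin²(jπx/a) dx = a³·(1/6 − 1/(4j²π²)); cross terms ∫x·sin(jπx/a)·sin(lπx/a) dx = 0 for j + l even and −4jla²/(π²(j² − l²)²) for j + l odd, ∫x²·sin(jπx/a)·sin(lπx/a) dx = (−1)^(j+l)·4jla³/(π²(j² − l²)²); higher powers the same way via product-to-sum and parts.
State is unnormalized: ∫|Ψ|² dx = 12.283, and ∫Ψ*·V(x)·Ψ dx = 68.124, so ⟨V⟩ = 68.124 / 12.283.
⟨V⟩ = 5.5463.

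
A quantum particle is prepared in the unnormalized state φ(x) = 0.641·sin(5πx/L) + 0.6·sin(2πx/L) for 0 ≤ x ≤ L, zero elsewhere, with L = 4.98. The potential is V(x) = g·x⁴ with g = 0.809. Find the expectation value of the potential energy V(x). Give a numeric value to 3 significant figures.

⟨V⟩ = ∫ V(x)·|φ|² dx / ∫|φ|² dx.
On 0 ≤ x ≤ L (j ≠ l): ∫sin²(jπx/L) dx = L/2, ∫sin(jπx/L)·sin(lπx/L) dx = 0; diagonal moments ∫x·sin²(jπx/L) dx = L²/4, ∫x²·sin²(jπx/L) dx = L³·(1/6 − 1/(4j²π²)); cross terms ∫x·sin(jπx/L)·sin(lπx/L) dx = 0 for j + l even and −4jlL²/(π²(j² − l²)²) for j + l odd, ∫x²·sin(jπx/L)·sin(lπx/L) dx = (−1)^(j+l)·4jlL³/(π²(j² − l²)²); higher powers the same way via product-to-sum and parts.
State is unnormalized: ∫|φ|² dx = 1.9195, and ∫φ*·V(x)·φ dx = 145.87, so ⟨V⟩ = 145.87 / 1.9195.
⟨V⟩ = 75.994.

76.0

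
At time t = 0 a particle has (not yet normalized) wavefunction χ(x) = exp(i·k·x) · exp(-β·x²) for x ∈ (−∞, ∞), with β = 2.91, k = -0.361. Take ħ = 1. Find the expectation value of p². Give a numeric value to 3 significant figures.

p² χ = −ħ² d²χ/dx²; ⟨p²⟩ = −ħ² ∫ χ*·χ'' dx / ∫|χ|² dx.
Gaussian moments: ∫x^(2j)·e^(−2βx²) dx = (2j−1)!!/(4β)^j · √(π/(2β)), odd powers integrate to 0; here √(π/(2β)) = 0.73471. Derivatives: χ′ = (ik − 2βx)·χ, χ″ = ((ik − 2βx)² − 2β)·χ; the odd-in-x pieces drop out.
State is unnormalized: ∫|χ|² dx = 0.73471, and ∫χ*·(−ħ² χ'') dx = 2.2337, so ⟨p²⟩ = 2.2337 / 0.73471.
⟨p²⟩ = 3.0403.

3.04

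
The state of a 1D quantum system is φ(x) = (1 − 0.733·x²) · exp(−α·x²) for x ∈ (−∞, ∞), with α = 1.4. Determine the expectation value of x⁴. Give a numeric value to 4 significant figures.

⟨x⁴⟩ = ∫ x⁴·|φ|² dx / ∫|φ|² dx (integrals over the domain).
Expand each integrand as polynomial × e^(−2αx²) and use ∫x^(2j)·e^(−2αx²) dx = (2j−1)!!/(4α)^j · √(π/(2α)), odd powers → 0; here √(π/(2α)) = 1.0592.
State is unnormalized: ∫|φ|² dx = 0.83639, and ∫φ*·x⁴·φ dx = 0.029459, so ⟨x⁴⟩ = 0.029459 / 0.83639.
⟨x⁴⟩ = 0.035222.

0.03522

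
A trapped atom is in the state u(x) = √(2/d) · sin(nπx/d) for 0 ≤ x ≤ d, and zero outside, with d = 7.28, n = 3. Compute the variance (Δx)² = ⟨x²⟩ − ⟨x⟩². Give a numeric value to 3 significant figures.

4.12

Compute ⟨x⟩ and ⟨x²⟩ separately, then (Δx)² = ⟨x²⟩ − ⟨x⟩².
With sin²θ = (1 − cos2θ)/2 on 0 ≤ x ≤ d: ∫sin²(nπx/d) dx = d/2, ∫x·sin²(nπx/d) dx = d²/4, ∫x²·sin²(nπx/d) dx = d³·(1/6 − 1/(4n²π²)); higher powers xᵏ the same way, integrating xᵏ·cos(2nπx/d) by parts.
⟨x⟩ = 3.6400 and ⟨x²⟩ = 17.368.
(Δx)² = 17.368 − (3.6400)² = 4.1182.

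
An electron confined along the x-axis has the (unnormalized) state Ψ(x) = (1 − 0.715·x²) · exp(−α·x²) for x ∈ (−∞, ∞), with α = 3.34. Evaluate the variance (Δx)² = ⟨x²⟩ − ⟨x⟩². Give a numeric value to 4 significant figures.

0.05993

Compute ⟨x⟩ and ⟨x²⟩ separately, then (Δx)² = ⟨x²⟩ − ⟨x⟩².
Expand each integrand as polynomial × e^(−2αx²) and use ∫x^(2j)·e^(−2αx²) dx = (2j−1)!!/(4α)^j · √(π/(2α)), odd powers → 0; here √(π/(2α)) = 0.68578.
Normalization: ∫|Ψ|² dx = 0.61827.
⟨x⟩ = 0.0000 and ⟨x²⟩ = 0.059931.
(Δx)² = 0.059931 − (0.0000)² = 0.059931.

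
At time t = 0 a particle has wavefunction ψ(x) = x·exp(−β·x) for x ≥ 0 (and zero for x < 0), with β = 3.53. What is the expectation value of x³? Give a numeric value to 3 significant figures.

0.171

⟨x³⟩ = ∫ x³·|ψ|² dx / ∫|ψ|² dx (integrals over the domain).
Every integrand reduces to terms xʲ·e^(−2βx) on [0, ∞); use ∫₀^∞ xʲ·e^(−2βx) dx = j!/(2β)^(j+1).
State is unnormalized: ∫|ψ|² dx = 0.0056835, and ∫ψ*·x³·ψ dx = 0.00096907, so ⟨x³⟩ = 0.00096907 / 0.0056835.
⟨x³⟩ = 0.17051.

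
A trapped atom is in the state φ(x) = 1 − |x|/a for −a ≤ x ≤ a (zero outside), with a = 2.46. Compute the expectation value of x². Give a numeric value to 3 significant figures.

0.605

⟨x²⟩ = ∫ x²·|φ|² dx / ∫|φ|² dx (integrals over the domain).
φ is even, so ∫ over [−a, a] = 2∫₀ᵃ with φ = 1 − x/a there: ∫₀ᵃ (1 − x/a)² dx = a/3, ∫₀ᵃ x²(1 − x/a)² dx = a³/30, ∫₀ᵃ x⁴(1 − x/a)² dx = a⁵/105.
State is unnormalized: ∫|φ|² dx = 1.6400, and ∫φ*·x²·φ dx = 0.99246, so ⟨x²⟩ = 0.99246 / 1.6400.
⟨x²⟩ = 0.60516.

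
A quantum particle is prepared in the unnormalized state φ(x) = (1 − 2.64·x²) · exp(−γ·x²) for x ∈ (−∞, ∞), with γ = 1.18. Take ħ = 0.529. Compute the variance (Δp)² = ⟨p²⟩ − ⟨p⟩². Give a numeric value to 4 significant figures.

Compute ⟨p⟩ and ⟨p²⟩ separately; (Δp)² = ⟨p²⟩ − ⟨p⟩².
Expand each integrand as polynomial × e^(−2γx²) and use ∫x^(2j)·e^(−2γx²) dx = (2j−1)!!/(4γ)^j · √(π/(2γ)), odd powers → 0; here √(π/(2γ)) = 1.1538. Differentiate with the product rule, d/dx e^(−γx²) = −2γx·e^(−γx²).
Normalization: ∫|φ|² dx = 0.94595.
⟨p⟩ = 0.0000 and ⟨p²⟩ = 1.7353.
(Δp)² = 1.7353 − (0.0000)² = 1.7353.

1.735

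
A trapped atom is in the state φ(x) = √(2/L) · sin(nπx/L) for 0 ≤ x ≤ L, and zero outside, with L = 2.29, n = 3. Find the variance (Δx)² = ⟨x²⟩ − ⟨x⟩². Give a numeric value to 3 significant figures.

Compute ⟨x⟩ and ⟨x²⟩ separately, then (Δx)² = ⟨x²⟩ − ⟨x⟩².
With sin²θ = (1 − cos2θ)/2 on 0 ≤ x ≤ L: ∫sin²(nπx/L) dx = L/2, ∫x·sin²(nπx/L) dx = L²/4, ∫x²·sin²(nπx/L) dx = L³·(1/6 − 1/(4n²π²)); higher powers xᵏ the same way, integrating xᵏ·cos(2nπx/L) by parts.
⟨x⟩ = 1.1450 and ⟨x²⟩ = 1.7185.
(Δx)² = 1.7185 − (1.1450)² = 0.40749.

0.407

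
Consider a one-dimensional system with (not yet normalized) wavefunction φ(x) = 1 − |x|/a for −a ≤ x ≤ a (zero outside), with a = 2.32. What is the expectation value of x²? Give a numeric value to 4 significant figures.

⟨x²⟩ = ∫ x²·|φ|² dx / ∫|φ|² dx (integrals over the domain).
φ is even, so ∫ over [−a, a] = 2∫₀ᵃ with φ = 1 − x/a there: ∫₀ᵃ (1 − x/a)² dx = a/3, ∫₀ᵃ x²(1 − x/a)² dx = a³/30, ∫₀ᵃ x⁴(1 − x/a)² dx = a⁵/105.
State is unnormalized: ∫|φ|² dx = 1.5467, and ∫φ*·x²·φ dx = 0.83248, so ⟨x²⟩ = 0.83248 / 1.5467.
⟨x²⟩ = 0.53824.

0.5382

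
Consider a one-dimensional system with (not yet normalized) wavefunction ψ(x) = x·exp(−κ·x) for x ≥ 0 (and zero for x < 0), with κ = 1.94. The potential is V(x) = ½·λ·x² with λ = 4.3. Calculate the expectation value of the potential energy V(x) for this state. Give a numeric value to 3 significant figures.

1.71

⟨V⟩ = ∫ V(x)·|ψ|² dx / ∫|ψ|² dx.
Every integrand reduces to terms xʲ·e^(−2κx) on [0, ∞); use ∫₀^∞ xʲ·e^(−2κx) dx = j!/(2κ)^(j+1).
State is unnormalized: ∫|ψ|² dx = 0.034240, and ∫ψ*·V(x)·ψ dx = 0.058680, so ⟨V⟩ = 0.058680 / 0.034240.
⟨V⟩ = 1.7138.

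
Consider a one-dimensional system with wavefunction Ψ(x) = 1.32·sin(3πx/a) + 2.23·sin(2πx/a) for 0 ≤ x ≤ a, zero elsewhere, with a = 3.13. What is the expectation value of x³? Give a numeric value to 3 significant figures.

⟨x³⟩ = ∫ x³·|Ψ|² dx / ∫|Ψ|² dx (integrals over the domain).
On 0 ≤ x ≤ a (j ≠ l): ∫sin²(jπx/a) dx = a/2, ∫sin(jπx/a)·sin(lπx/a) dx = 0; diagonal moments ∫x·sin²(jπx/a) dx = a²/4, ∫x²·sin²(jπx/a) dx = a³·(1/6 − 1/(4j²π²)); cross terms ∫x·sin(jπx/a)·sin(lπx/a) dx = 0 for j + l even and −4jla²/(π²(j² − l²)²) for j + l odd, ∫x²·sin(jπx/a)·sin(lπx/a) dx = (−1)^(j+l)·4jla³/(π²(j² − l²)²); higher powers the same way via product-to-sum and parts.
State is unnormalized: ∫|Ψ|² dx = 10.509, and ∫Ψ*·x³·Ψ dx = 27.633, so ⟨x³⟩ = 27.633 / 10.509.
⟨x³⟩ = 2.6294.

2.63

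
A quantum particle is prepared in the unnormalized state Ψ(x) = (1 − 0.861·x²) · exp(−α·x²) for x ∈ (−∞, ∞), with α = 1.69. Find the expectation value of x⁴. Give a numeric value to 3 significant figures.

⟨x⁴⟩ = ∫ x⁴·|Ψ|² dx / ∫|Ψ|² dx (integrals over the domain).
Expand each integrand as polynomial × e^(−2αx²) and use ∫x^(2j)·e^(−2αx²) dx = (2j−1)!!/(4α)^j · √(π/(2α)), odd powers → 0; here √(π/(2α)) = 0.96409.
State is unnormalized: ∫|Ψ|² dx = 0.76542, and ∫Ψ*·x⁴·Ψ dx = 0.018615, so ⟨x⁴⟩ = 0.018615 / 0.76542.
⟨x⁴⟩ = 0.024320.

0.0243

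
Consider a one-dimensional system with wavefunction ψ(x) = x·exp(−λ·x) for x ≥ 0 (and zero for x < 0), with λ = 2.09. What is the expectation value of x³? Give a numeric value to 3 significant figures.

⟨x³⟩ = ∫ x³·|ψ|² dx / ∫|ψ|² dx (integrals over the domain).
Every integrand reduces to terms xʲ·e^(−2λx) on [0, ∞); use ∫₀^∞ xʲ·e^(−2λx) dx = j!/(2λ)^(j+1).
State is unnormalized: ∫|ψ|² dx = 0.027384, and ∫ψ*·x³·ψ dx = 0.022497, so ⟨x³⟩ = 0.022497 / 0.027384.
⟨x³⟩ = 0.82153.

0.822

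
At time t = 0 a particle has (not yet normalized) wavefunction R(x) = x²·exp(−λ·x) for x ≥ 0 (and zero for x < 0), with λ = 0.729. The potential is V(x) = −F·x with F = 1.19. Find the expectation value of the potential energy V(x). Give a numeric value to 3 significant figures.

⟨V⟩ = ∫ V(x)·|R|² dx / ∫|R|² dx.
Every integrand reduces to terms xʲ·e^(−2λx) on [0, ∞); use ∫₀^∞ xʲ·e^(−2λx) dx = j!/(2λ)^(j+1).
State is unnormalized: ∫|R|² dx = 3.6427, and ∫R*·V(x)·R dx = -14.866, so ⟨V⟩ = -14.866 / 3.6427.
⟨V⟩ = -4.0809.

-4.08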